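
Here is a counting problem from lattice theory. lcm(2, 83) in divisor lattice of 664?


Join=lcm.
gcd(2,83)=1
lcm=166


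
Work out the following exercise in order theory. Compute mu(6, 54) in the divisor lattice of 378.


In a divisor lattice, mu(a,b) = mu(b/a) where mu is the classical Mobius function.
b/a = 54/6 = 9
Prime factorization of 9: primes [3]
9 is not squarefree, so mu(9) = 0


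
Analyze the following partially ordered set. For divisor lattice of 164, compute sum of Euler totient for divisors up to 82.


Divisors of 164 up to 82: [1, 2, 4, 41, 82]
phi values: [1, 1, 2, 40, 40]
Sum = 84


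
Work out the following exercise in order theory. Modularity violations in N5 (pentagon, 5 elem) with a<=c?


Modular law: if a <= c then a v (b ^ c) = (a v b) ^ c.
Check all triples (a,b,c) with a <= c among 5 elements.
  e.g. a=a, b=c, c=b: lhs=a != rhs=b
Total violating triples: 1


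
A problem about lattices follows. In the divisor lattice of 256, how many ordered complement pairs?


Complement pair (a,b): a meet b = bottom, a join b = top.
Here: gcd(a,b)=1 and lcm(a,b)=256, i.e. a*b=256 with a,b coprime.
Pairs found: (1,256), (256,1)
Total ordered pairs: 2


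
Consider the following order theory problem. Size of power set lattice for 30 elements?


Power set = 2^n.
2^30 = 1073741824


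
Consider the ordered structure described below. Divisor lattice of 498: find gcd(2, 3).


In a divisor lattice, meet = gcd (greatest common divisor).
By Euclidean algorithm or factoring: gcd(2,3) = 1


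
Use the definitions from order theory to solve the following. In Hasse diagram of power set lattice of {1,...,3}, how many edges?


A cover relation a -< b holds when a < b with no c strictly between.
Cover relations:
  {} -< {1}
  {} -< {2}
  {} -< {3}
  {1} -< {1,2}
  {1} -< {1,3}
  {2} -< {1,2}
  {2} -< {2,3}
  {3} -< {1,3}
  ...4 more
Total: 12


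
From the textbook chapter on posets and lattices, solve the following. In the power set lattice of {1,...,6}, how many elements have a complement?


An element a is complemented if some b has a meet b = bottom, a join b = top.
every subset A has complement S\A, so all elements are complemented.
Complemented elements: {}, {1}, {2}, {3}, {4}, {5}, ... (58 more)
Count: 64


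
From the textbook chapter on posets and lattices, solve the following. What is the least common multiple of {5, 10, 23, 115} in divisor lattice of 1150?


In a divisor lattice, join = lcm (least common multiple).
Compute lcm iteratively: start with first element, then lcm(current, next).
Elements: [5, 10, 23, 115]
lcm(5,10) = 10
lcm(10,23) = 230
lcm(230,115) = 230
Final lcm = 230


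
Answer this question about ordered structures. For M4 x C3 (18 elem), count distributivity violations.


Distributive law: a ^ (b v c) = (a ^ b) v (a ^ c).
Check all 18^3 = 5832 ordered triples (a,b,c).
  e.g. a=(a1,0), b=(a2,0), c=(a3,0): lhs=(a1,0) != rhs=(0,0)
  e.g. a=(a1,0), b=(a2,0), c=(a3,1): lhs=(a1,0) != rhs=(0,0)
Total violating triples: 648


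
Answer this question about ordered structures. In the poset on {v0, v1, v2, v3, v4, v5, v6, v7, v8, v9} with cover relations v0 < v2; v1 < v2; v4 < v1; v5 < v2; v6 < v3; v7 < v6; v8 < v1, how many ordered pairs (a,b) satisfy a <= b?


The order relation is {(a,b) : a <= b}, reflexive so it includes (a,a).
Examples: (v0,v0), (v0,v2), (v1,v1), (v1,v2), (v2,v2), ...
Total ordered pairs: 20


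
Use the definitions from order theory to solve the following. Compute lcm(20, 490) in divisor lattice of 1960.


In a divisor lattice, join = lcm (least common multiple).
gcd(20,490) = 10
lcm(20,490) = 20*490/gcd = 9800/10 = 980


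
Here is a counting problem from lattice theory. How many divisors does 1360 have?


Divisors of 1360: [1, 2, 4, 5, 8, 10, 16, 17, 20, 34, 40, 68, 80, 85, 136, 170, 272, 340, 680, 1360]
Count: 20


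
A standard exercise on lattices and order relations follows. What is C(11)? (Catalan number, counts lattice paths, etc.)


C(n) = C(2n, n) / (n+1).
C(22, 11) = 705432
C(11) = 705432 / 12 = 58786


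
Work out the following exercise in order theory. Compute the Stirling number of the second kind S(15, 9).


S(n,k) = k*S(n-1,k) + S(n-1,k-1).
S(14,9) = 5135130, S(14,8) = 20912320
S(15,9) = 9*5135130 + 20912320 = 46216170 + 20912320
S(15,9) = 67128490


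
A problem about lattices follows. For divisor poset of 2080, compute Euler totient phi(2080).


phi(n) = n * prod_{p|n} (1 - 1/p).
Prime divisors of 2080: [2, 5, 13]
phi(2080) = 2080 * (1 - 1/2) * (1 - 1/5) * (1 - 1/13)
phi(2080) = 768


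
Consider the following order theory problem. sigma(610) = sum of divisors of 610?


sigma(n) = sum of divisors.
Divisors of 610: [1, 2, 5, 10, 61, 122, 305, 610]
Sum = 1116


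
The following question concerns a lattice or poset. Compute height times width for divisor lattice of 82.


Height = length of longest chain minus 1; width = size of largest antichain.
A maximum chain: 1 | 41 | 82  (height 2).
A maximum antichain: {2, 41}  (width 2).
Product = 2 * 2 = 4


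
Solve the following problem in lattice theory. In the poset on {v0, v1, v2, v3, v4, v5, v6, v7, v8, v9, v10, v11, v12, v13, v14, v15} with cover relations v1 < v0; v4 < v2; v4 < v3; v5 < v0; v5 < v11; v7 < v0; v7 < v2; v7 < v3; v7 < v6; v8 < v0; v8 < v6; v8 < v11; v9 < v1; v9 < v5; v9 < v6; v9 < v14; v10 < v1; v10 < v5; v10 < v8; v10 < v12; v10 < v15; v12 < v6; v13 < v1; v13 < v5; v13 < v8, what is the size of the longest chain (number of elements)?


A chain is a totally ordered subset; we count the number of elements in a maximum chain.
Compute, for each element x, the size of the longest chain ending at x:
  v4: 1
  v7: 1
  v9: 1
  v10: 1
  v13: 1
  v12: 2
  ...
A maximum chain: v9 < v1 < v0
Number of elements in the longest chain: 3


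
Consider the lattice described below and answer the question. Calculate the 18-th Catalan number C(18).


C(n) = C(2n, n) / (n+1).
C(36, 18) = 9075135300
C(18) = 9075135300 / 19 = 477638700


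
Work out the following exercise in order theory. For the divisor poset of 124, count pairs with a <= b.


The order relation is {(a,b) : a <= b}, reflexive so it includes (a,a).
Examples: (1,1), (1,124), (1,2), (1,31), (1,4), ...
Total ordered pairs: 18


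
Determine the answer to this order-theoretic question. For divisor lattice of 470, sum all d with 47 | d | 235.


Interval [47,235] in divisors of 470: [47, 235]
Sum = 282


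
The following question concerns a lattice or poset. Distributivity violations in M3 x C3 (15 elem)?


Distributive law: a ^ (b v c) = (a ^ b) v (a ^ c).
Check all 15^3 = 3375 ordered triples (a,b,c).
  e.g. a=(a1,0), b=(a2,0), c=(a3,0): lhs=(a1,0) != rhs=(0,0)
  e.g. a=(a1,0), b=(a2,0), c=(a3,1): lhs=(a1,0) != rhs=(0,0)
Total violating triples: 162


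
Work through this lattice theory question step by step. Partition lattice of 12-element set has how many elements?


B(n) = number of set partitions of an n-element set.
B(n) satisfies the recurrence: B(n+1) = sum_k C(n,k)*B(k).
B(12) = 4213597


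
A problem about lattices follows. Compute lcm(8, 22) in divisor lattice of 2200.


In a divisor lattice, join = lcm (least common multiple).
gcd(8,22) = 2
lcm(8,22) = 8*22/gcd = 176/2 = 88


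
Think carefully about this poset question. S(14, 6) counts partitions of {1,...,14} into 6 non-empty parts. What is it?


S(n,k) = k*S(n-1,k) + S(n-1,k-1).
S(13,6) = 9321312, S(13,5) = 7508501
S(14,6) = 6*9321312 + 7508501 = 55927872 + 7508501
S(14,6) = 63436373


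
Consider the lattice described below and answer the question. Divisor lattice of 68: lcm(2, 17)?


Join=lcm.
gcd(2,17)=1
lcm=34


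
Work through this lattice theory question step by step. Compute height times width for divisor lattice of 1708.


Height = length of longest chain minus 1; width = size of largest antichain.
A maximum chain: 1 | 61 | 427 | 854 | 1708  (height 4).
A maximum antichain: {4, 14, 122, 427}  (width 4).
Product = 4 * 4 = 16


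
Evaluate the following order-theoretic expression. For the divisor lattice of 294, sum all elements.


sigma(n) = sum of divisors.
Divisors of 294: [1, 2, 3, 6, 7, 14, 21, 42, 49, 98, 147, 294]
Sum = 684


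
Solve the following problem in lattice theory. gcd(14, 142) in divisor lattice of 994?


Meet=gcd.
gcd(14,142)=2


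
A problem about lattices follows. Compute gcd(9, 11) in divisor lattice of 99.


In a divisor lattice, meet = gcd (greatest common divisor).
By Euclidean algorithm or factoring: gcd(9,11) = 1


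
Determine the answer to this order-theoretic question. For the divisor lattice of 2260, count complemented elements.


An element a is complemented if some b has a meet b = bottom, a join b = top.
a is complemented iff gcd(a, n/a)=1, i.e. a is a unitary divisor of 2260.
Complemented elements: 1, 4, 5, 20, 113, 452, ... (2 more)
Count: 8


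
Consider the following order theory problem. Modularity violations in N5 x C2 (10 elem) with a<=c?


Modular law: if a <= c then a v (b ^ c) = (a v b) ^ c.
Check all triples (a,b,c) with a <= c among 10 elements.
  e.g. a=(a,0), b=(c,0), c=(b,0): lhs=(a,0) != rhs=(b,0)
  e.g. a=(a,0), b=(c,1), c=(b,0): lhs=(a,0) != rhs=(b,0)
Total violating triples: 6


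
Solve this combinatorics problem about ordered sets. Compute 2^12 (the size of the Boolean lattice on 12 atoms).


Power set = 2^n.
2^12 = 4096


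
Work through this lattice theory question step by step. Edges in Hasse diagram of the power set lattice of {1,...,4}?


A cover relation a -< b holds when a < b with no c strictly between.
Cover relations:
  {} -< {1}
  {} -< {2}
  {} -< {3}
  {} -< {4}
  {1} -< {1,2}
  {1} -< {1,3}
  {1} -< {1,4}
  {2} -< {1,2}
  ...24 more
Total: 32


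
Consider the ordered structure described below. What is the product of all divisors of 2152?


Divisors of 2152: [1, 2, 4, 8, 269, 538, 1076, 2152]
Product = n^(d(n)/2) = 2152^(8/2)
Product = 21447124258816


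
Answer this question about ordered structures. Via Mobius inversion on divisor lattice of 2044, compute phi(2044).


phi(n) = n * prod_{p|n} (1 - 1/p).
Prime divisors of 2044: [2, 7, 73]
phi(2044) = 2044 * (1 - 1/2) * (1 - 1/7) * (1 - 1/73)
phi(2044) = 864


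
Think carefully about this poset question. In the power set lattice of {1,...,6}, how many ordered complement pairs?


Complement pair (a,b): a meet b = bottom, a join b = top.
Here: A intersect B = {} and A union B = {1,...,6}.
Pairs found: ({},{1,2,3,4,5,6}), ({1},{2,3,4,5,6}), ({2},{1,3,4,5,6}), ({3},{1,2,4,5,6}), ... (60 more)
Total ordered pairs: 64


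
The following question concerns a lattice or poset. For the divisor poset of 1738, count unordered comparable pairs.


A comparable pair {a,b} has a < b or b < a in the order.
Count unordered pairs where one element is strictly below the other.
Examples: {1,2}, {1,11}, {1,22}, {1,79}, ...
Total comparable pairs: 19


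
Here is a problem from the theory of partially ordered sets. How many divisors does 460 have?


Divisors of 460: [1, 2, 4, 5, 10, 20, 23, 46, 92, 115, 230, 460]
Count: 12


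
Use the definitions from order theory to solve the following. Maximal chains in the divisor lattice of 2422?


A maximal chain goes from the minimum element to a maximal element via cover relations.
Counting all min-to-max paths in the cover graph.
Total maximal chains: 6


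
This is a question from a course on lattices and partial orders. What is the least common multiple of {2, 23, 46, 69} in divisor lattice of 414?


In a divisor lattice, join = lcm (least common multiple).
Compute lcm iteratively: start with first element, then lcm(current, next).
Elements: [2, 23, 46, 69]
lcm(2,23) = 46
lcm(46,46) = 46
lcm(46,69) = 138
Final lcm = 138


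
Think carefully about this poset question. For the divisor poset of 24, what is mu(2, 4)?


In a divisor lattice, mu(a,b) = mu(b/a) where mu is the classical Mobius function.
b/a = 4/2 = 2
Prime factorization of 2: primes [2]
2 is squarefree with 1 prime factor(s), so mu(2) = (-1)^1 = -1


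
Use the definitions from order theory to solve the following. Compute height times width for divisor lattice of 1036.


Height = length of longest chain minus 1; width = size of largest antichain.
A maximum chain: 1 | 37 | 259 | 518 | 1036  (height 4).
A maximum antichain: {4, 14, 74, 259}  (width 4).
Product = 4 * 4 = 16


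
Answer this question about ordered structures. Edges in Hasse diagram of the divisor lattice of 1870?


A cover relation a -< b holds when a < b with no c strictly between.
Cover relations:
  1 -< 2
  1 -< 5
  1 -< 11
  1 -< 17
  2 -< 10
  2 -< 22
  2 -< 34
  5 -< 10
  ...24 more
Total: 32


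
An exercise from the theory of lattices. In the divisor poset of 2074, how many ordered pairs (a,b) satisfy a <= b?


The order relation is {(a,b) : a <= b}, reflexive so it includes (a,a).
Examples: (1,1), (1,1037), (1,122), (1,17), (1,2), ...
Total ordered pairs: 27


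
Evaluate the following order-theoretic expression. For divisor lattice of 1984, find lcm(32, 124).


In a divisor lattice, join = lcm (least common multiple).
Compute lcm iteratively: start with first element, then lcm(current, next).
Elements: [32, 124]
lcm(32,124) = 992
Final lcm = 992


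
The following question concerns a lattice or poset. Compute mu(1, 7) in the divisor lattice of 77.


In a divisor lattice, mu(a,b) = mu(b/a) where mu is the classical Mobius function.
b/a = 7/1 = 7
Prime factorization of 7: primes [7]
7 is squarefree with 1 prime factor(s), so mu(7) = (-1)^1 = -1


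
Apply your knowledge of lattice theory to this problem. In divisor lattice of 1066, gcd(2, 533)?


Meet=gcd.
gcd(2,533)=1


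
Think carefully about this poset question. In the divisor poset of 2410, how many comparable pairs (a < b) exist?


A comparable pair {a,b} has a < b or b < a in the order.
Count unordered pairs where one element is strictly below the other.
Examples: {1,2}, {1,5}, {1,10}, {1,241}, ...
Total comparable pairs: 19


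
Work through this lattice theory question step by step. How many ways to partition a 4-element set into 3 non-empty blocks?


S(n,k) = k*S(n-1,k) + S(n-1,k-1).
S(3,3) = 1, S(3,2) = 3
S(4,3) = 3*1 + 3 = 3 + 3
S(4,3) = 6


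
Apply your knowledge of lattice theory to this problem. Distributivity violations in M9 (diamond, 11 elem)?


Distributive law: a ^ (b v c) = (a ^ b) v (a ^ c).
Check all 11^3 = 1331 ordered triples (a,b,c).
  e.g. a=a1, b=a2, c=a3: lhs=a1 != rhs=0
  e.g. a=a1, b=a2, c=a4: lhs=a1 != rhs=0
Total violating triples: 504


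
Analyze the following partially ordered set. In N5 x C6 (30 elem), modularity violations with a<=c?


Modular law: if a <= c then a v (b ^ c) = (a v b) ^ c.
Check all triples (a,b,c) with a <= c among 30 elements.
  e.g. a=(a,0), b=(c,0), c=(b,0): lhs=(a,0) != rhs=(b,0)
  e.g. a=(a,0), b=(c,1), c=(b,0): lhs=(a,0) != rhs=(b,0)
Total violating triples: 126


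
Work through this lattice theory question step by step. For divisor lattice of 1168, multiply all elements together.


Divisors of 1168: [1, 2, 4, 8, 16, 73, 146, 292, 584, 1168]
Product = n^(d(n)/2) = 1168^(10/2)
Product = 2173773118701568


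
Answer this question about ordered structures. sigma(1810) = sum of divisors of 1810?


sigma(n) = sum of divisors.
Divisors of 1810: [1, 2, 5, 10, 181, 362, 905, 1810]
Sum = 3276


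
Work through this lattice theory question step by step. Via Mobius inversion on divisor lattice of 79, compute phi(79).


phi(n) = n * prod_{p|n} (1 - 1/p).
Prime divisors of 79: [79]
phi(79) = 79 * (1 - 1/79)
phi(79) = 78


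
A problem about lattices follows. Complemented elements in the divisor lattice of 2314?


An element a is complemented if some b has a meet b = bottom, a join b = top.
a is complemented iff gcd(a, n/a)=1, i.e. a is a unitary divisor of 2314.
Complemented elements: 1, 2, 13, 26, 89, 178, ... (2 more)
Count: 8


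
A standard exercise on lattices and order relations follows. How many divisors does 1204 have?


Divisors of 1204: [1, 2, 4, 7, 14, 28, 43, 86, 172, 301, 602, 1204]
Count: 12


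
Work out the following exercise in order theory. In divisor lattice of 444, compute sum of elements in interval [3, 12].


Interval [3,12] in divisors of 444: [3, 6, 12]
Sum = 21


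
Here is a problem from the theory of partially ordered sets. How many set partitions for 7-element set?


B(n) = number of set partitions of an n-element set.
B(n) satisfies the recurrence: B(n+1) = sum_k C(n,k)*B(k).
B(7) = 877


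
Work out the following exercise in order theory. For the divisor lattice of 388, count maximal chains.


A maximal chain goes from the minimum element to a maximal element via cover relations.
Counting all min-to-max paths in the cover graph.
Total maximal chains: 3


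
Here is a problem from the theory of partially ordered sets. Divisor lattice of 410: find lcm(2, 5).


In a divisor lattice, join = lcm (least common multiple).
gcd(2,5) = 1
lcm(2,5) = 2*5/gcd = 10/1 = 10


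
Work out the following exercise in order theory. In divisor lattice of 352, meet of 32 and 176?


In a divisor lattice, meet = gcd (greatest common divisor).
By Euclidean algorithm or factoring: gcd(32,176) = 16


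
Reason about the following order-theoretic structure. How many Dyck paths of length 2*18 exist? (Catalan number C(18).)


C(n) = C(2n, n) / (n+1).
C(36, 18) = 9075135300
C(18) = 9075135300 / 19 = 477638700


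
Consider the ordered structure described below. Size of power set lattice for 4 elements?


Power set = 2^n.
2^4 = 16


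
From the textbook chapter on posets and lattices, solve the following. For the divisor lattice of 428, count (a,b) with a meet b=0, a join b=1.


Complement pair (a,b): a meet b = bottom, a join b = top.
Here: gcd(a,b)=1 and lcm(a,b)=428, i.e. a*b=428 with a,b coprime.
Pairs found: (1,428), (4,107), (107,4), (428,1)
Total ordered pairs: 4


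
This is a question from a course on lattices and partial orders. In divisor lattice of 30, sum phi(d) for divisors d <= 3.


Divisors of 30 up to 3: [1, 2, 3]
phi values: [1, 1, 2]
Sum = 4


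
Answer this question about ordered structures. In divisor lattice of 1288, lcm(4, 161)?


Join=lcm.
gcd(4,161)=1
lcm=644


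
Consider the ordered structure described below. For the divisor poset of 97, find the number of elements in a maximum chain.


A chain is a totally ordered subset; we count the number of elements in a maximum chain.
Compute, for each element x, the size of the longest chain ending at x:
  1: 1
  97: 2
A maximum chain: 1 < 97
Number of elements in the longest chain: 2


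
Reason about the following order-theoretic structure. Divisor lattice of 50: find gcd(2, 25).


In a divisor lattice, meet = gcd (greatest common divisor).
By Euclidean algorithm or factoring: gcd(2,25) = 1


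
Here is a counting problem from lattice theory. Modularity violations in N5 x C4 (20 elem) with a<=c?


Modular law: if a <= c then a v (b ^ c) = (a v b) ^ c.
Check all triples (a,b,c) with a <= c among 20 elements.
  e.g. a=(a,0), b=(c,0), c=(b,0): lhs=(a,0) != rhs=(b,0)
  e.g. a=(a,0), b=(c,1), c=(b,0): lhs=(a,0) != rhs=(b,0)
Total violating triples: 40


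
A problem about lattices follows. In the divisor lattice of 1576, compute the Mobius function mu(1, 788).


In a divisor lattice, mu(a,b) = mu(b/a) where mu is the classical Mobius function.
b/a = 788/1 = 788
Prime factorization of 788: primes [2, 197]
788 is not squarefree, so mu(788) = 0


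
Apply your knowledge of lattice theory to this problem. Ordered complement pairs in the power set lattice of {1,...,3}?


Complement pair (a,b): a meet b = bottom, a join b = top.
Here: A intersect B = {} and A union B = {1,...,3}.
Pairs found: ({},{1,2,3}), ({1},{2,3}), ({2},{1,3}), ({3},{1,2}), ... (4 more)
Total ordered pairs: 8


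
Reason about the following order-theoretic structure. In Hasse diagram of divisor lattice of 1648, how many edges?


A cover relation a -< b holds when a < b with no c strictly between.
Cover relations:
  1 -< 2
  1 -< 103
  2 -< 4
  2 -< 206
  4 -< 8
  4 -< 412
  8 -< 16
  8 -< 824
  ...5 more
Total: 13


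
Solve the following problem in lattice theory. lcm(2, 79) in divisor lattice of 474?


Join=lcm.
gcd(2,79)=1
lcm=158


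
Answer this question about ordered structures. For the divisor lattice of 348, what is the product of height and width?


Height = length of longest chain minus 1; width = size of largest antichain.
A maximum chain: 1 | 29 | 87 | 174 | 348  (height 4).
A maximum antichain: {4, 6, 58, 87}  (width 4).
Product = 4 * 4 = 16


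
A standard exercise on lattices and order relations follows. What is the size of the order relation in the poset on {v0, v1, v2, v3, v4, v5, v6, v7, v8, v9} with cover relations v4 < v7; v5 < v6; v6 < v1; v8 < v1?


The order relation is {(a,b) : a <= b}, reflexive so it includes (a,a).
Examples: (v0,v0), (v1,v1), (v2,v2), (v3,v3), (v4,v4), ...
Total ordered pairs: 15


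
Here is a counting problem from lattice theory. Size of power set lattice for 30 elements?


Power set = 2^n.
2^30 = 1073741824


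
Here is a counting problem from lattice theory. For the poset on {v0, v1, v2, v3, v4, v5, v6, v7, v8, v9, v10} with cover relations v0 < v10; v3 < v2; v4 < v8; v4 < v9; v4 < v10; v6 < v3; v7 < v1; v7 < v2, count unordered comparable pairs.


A comparable pair {a,b} has a < b or b < a in the order.
Count unordered pairs where one element is strictly below the other.
Examples: {v0,v10}, {v1,v7}, {v2,v3}, {v2,v6}, ...
Total comparable pairs: 9


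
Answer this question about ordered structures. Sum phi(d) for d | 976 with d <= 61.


Divisors of 976 up to 61: [1, 2, 4, 8, 16, 61]
phi values: [1, 1, 2, 4, 8, 60]
Sum = 76


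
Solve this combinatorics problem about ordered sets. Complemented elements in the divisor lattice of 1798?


An element a is complemented if some b has a meet b = bottom, a join b = top.
a is complemented iff gcd(a, n/a)=1, i.e. a is a unitary divisor of 1798.
Complemented elements: 1, 2, 29, 31, 58, 62, ... (2 more)
Count: 8


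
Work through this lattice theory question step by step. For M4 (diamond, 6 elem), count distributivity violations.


Distributive law: a ^ (b v c) = (a ^ b) v (a ^ c).
Check all 6^3 = 216 ordered triples (a,b,c).
  e.g. a=a1, b=a2, c=a3: lhs=a1 != rhs=0
  e.g. a=a1, b=a2, c=a4: lhs=a1 != rhs=0
Total violating triples: 24


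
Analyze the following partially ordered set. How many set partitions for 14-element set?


B(n) = number of set partitions of an n-element set.
B(n) satisfies the recurrence: B(n+1) = sum_k C(n,k)*B(k).
B(14) = 190899322


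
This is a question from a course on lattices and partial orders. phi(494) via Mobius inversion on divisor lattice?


phi(n) = n * prod_{p|n} (1 - 1/p).
Prime divisors of 494: [2, 13, 19]
phi(494) = 494 * (1 - 1/2) * (1 - 1/13) * (1 - 1/19)
phi(494) = 216


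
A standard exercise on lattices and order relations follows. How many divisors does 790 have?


Divisors of 790: [1, 2, 5, 10, 79, 158, 395, 790]
Count: 8


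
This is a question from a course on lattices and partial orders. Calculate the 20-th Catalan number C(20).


C(n) = C(2n, n) / (n+1).
C(40, 20) = 137846528820
C(20) = 137846528820 / 21 = 6564120420


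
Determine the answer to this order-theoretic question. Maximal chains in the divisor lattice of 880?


A maximal chain goes from the minimum element to a maximal element via cover relations.
Counting all min-to-max paths in the cover graph.
Total maximal chains: 30


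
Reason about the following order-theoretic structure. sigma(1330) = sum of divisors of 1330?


sigma(n) = sum of divisors.
Divisors of 1330: [1, 2, 5, 7, 10, 14, 19, 35, 38, 70, 95, 133, 190, 266, 665, 1330]
Sum = 2880


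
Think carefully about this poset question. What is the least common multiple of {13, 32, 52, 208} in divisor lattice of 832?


In a divisor lattice, join = lcm (least common multiple).
Compute lcm iteratively: start with first element, then lcm(current, next).
Elements: [13, 32, 52, 208]
lcm(13,32) = 416
lcm(416,52) = 416
lcm(416,208) = 416
Final lcm = 416


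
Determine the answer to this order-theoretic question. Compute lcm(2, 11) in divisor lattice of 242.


In a divisor lattice, join = lcm (least common multiple).
gcd(2,11) = 1
lcm(2,11) = 2*11/gcd = 22/1 = 22


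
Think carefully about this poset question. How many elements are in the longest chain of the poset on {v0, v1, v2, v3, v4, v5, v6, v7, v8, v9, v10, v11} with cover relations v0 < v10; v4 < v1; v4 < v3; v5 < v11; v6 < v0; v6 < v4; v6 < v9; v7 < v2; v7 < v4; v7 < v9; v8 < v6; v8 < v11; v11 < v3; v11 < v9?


A chain is a totally ordered subset; we count the number of elements in a maximum chain.
Compute, for each element x, the size of the longest chain ending at x:
  v5: 1
  v7: 1
  v8: 1
  v2: 2
  v6: 2
  v0: 3
  ...
A maximum chain: v8 < v6 < v4 < v1
Number of elements in the longest chain: 4


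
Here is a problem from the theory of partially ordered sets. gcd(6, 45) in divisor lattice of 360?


Meet=gcd.
gcd(6,45)=3


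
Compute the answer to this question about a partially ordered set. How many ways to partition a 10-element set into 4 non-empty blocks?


S(n,k) = k*S(n-1,k) + S(n-1,k-1).
S(9,4) = 7770, S(9,3) = 3025
S(10,4) = 4*7770 + 3025 = 31080 + 3025
S(10,4) = 34105


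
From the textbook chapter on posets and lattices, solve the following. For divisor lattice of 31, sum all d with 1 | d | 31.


Interval [1,31] in divisors of 31: [1, 31]
Sum = 32


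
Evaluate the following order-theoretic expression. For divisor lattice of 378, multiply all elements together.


Divisors of 378: [1, 2, 3, 6, 7, 9, 14, 18, 21, 27, 42, 54, 63, 126, 189, 378]
Product = n^(d(n)/2) = 378^(16/2)
Product = 416806419029812551936


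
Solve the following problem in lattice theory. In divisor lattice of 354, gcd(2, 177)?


Meet=gcd.
gcd(2,177)=1


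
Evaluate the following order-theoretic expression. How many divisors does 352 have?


Divisors of 352: [1, 2, 4, 8, 11, 16, 22, 32, 44, 88, 176, 352]
Count: 12


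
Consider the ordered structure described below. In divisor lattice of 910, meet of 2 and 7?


In a divisor lattice, meet = gcd (greatest common divisor).
By Euclidean algorithm or factoring: gcd(2,7) = 1


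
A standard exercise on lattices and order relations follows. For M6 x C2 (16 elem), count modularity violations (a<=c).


Modular law: if a <= c then a v (b ^ c) = (a v b) ^ c.
Check all triples (a,b,c) with a <= c among 16 elements.
This lattice is modular (diamonds M_m and their chain-products are modular).
Total violating triples: 0


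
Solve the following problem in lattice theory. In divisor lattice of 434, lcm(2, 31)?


Join=lcm.
gcd(2,31)=1
lcm=62


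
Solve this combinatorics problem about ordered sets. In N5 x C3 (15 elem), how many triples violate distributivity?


Distributive law: a ^ (b v c) = (a ^ b) v (a ^ c).
Check all 15^3 = 3375 ordered triples (a,b,c).
  e.g. a=(b,0), b=(a,0), c=(c,0): lhs=(b,0) != rhs=(a,0)
  e.g. a=(b,0), b=(a,0), c=(c,1): lhs=(b,0) != rhs=(a,0)
Total violating triples: 54


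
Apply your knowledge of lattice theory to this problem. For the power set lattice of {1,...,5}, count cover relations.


A cover relation a -< b holds when a < b with no c strictly between.
Cover relations:
  {} -< {1}
  {} -< {2}
  {} -< {3}
  {} -< {4}
  {} -< {5}
  {1} -< {1,2}
  {1} -< {1,3}
  {1} -< {1,4}
  ...72 more
Total: 80


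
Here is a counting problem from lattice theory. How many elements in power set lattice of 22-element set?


Power set = 2^n.
2^22 = 4194304


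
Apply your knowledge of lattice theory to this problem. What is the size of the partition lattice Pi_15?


B(n) = number of set partitions of an n-element set.
B(n) satisfies the recurrence: B(n+1) = sum_k C(n,k)*B(k).
B(15) = 1382958545


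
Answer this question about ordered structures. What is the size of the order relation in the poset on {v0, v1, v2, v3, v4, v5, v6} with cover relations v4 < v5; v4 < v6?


The order relation is {(a,b) : a <= b}, reflexive so it includes (a,a).
Examples: (v0,v0), (v1,v1), (v2,v2), (v3,v3), (v4,v4), ...
Total ordered pairs: 9


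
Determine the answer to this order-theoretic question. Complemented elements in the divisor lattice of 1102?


An element a is complemented if some b has a meet b = bottom, a join b = top.
a is complemented iff gcd(a, n/a)=1, i.e. a is a unitary divisor of 1102.
Complemented elements: 1, 2, 19, 29, 38, 58, ... (2 more)
Count: 8


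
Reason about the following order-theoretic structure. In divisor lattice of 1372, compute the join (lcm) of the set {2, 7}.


In a divisor lattice, join = lcm (least common multiple).
Compute lcm iteratively: start with first element, then lcm(current, next).
Elements: [2, 7]
lcm(2,7) = 14
Final lcm = 14


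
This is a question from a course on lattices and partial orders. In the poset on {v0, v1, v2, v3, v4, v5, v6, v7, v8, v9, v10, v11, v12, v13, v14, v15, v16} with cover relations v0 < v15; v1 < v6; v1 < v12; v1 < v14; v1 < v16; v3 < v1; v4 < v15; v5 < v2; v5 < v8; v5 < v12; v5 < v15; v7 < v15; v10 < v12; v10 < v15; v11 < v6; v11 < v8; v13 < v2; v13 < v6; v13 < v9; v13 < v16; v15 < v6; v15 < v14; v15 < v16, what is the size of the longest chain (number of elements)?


A chain is a totally ordered subset; we count the number of elements in a maximum chain.
Compute, for each element x, the size of the longest chain ending at x:
  v0: 1
  v3: 1
  v4: 1
  v5: 1
  v7: 1
  v10: 1
  ...
A maximum chain: v3 < v1 < v6
Number of elements in the longest chain: 3


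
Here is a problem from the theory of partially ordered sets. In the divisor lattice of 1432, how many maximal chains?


A maximal chain goes from the minimum element to a maximal element via cover relations.
Counting all min-to-max paths in the cover graph.
Total maximal chains: 4


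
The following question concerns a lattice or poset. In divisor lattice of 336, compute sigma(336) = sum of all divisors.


sigma(n) = sum of divisors.
Divisors of 336: [1, 2, 3, 4, 6, 7, 8, 12, 14, 16, 21, 24, 28, 42, 48, 56, 84, 112, 168, 336]
Sum = 992


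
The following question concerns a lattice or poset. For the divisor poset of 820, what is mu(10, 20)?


In a divisor lattice, mu(a,b) = mu(b/a) where mu is the classical Mobius function.
b/a = 20/10 = 2
Prime factorization of 2: primes [2]
2 is squarefree with 1 prime factor(s), so mu(2) = (-1)^1 = -1


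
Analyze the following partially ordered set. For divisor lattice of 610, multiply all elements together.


Divisors of 610: [1, 2, 5, 10, 61, 122, 305, 610]
Product = n^(d(n)/2) = 610^(8/2)
Product = 138458410000


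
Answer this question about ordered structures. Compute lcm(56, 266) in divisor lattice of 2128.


In a divisor lattice, join = lcm (least common multiple).
gcd(56,266) = 14
lcm(56,266) = 56*266/gcd = 14896/14 = 1064


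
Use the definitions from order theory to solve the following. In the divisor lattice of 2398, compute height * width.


Height = length of longest chain minus 1; width = size of largest antichain.
A maximum chain: 1 | 109 | 1199 | 2398  (height 3).
A maximum antichain: {2, 11, 109}  (width 3).
Product = 3 * 3 = 9


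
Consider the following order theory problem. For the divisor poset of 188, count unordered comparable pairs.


A comparable pair {a,b} has a < b or b < a in the order.
Count unordered pairs where one element is strictly below the other.
Examples: {1,2}, {1,4}, {1,47}, {1,94}, ...
Total comparable pairs: 12


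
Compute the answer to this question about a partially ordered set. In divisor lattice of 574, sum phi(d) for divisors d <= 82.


Divisors of 574 up to 82: [1, 2, 7, 14, 41, 82]
phi values: [1, 1, 6, 6, 40, 40]
Sum = 94


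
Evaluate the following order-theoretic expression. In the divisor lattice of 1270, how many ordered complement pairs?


Complement pair (a,b): a meet b = bottom, a join b = top.
Here: gcd(a,b)=1 and lcm(a,b)=1270, i.e. a*b=1270 with a,b coprime.
Pairs found: (1,1270), (2,635), (5,254), (10,127), ... (4 more)
Total ordered pairs: 8


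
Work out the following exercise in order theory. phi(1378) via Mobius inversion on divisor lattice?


phi(n) = n * prod_{p|n} (1 - 1/p).
Prime divisors of 1378: [2, 13, 53]
phi(1378) = 1378 * (1 - 1/2) * (1 - 1/13) * (1 - 1/53)
phi(1378) = 624


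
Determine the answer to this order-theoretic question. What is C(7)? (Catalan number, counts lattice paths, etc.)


C(n) = C(2n, n) / (n+1).
C(14, 7) = 3432
C(7) = 3432 / 8 = 429


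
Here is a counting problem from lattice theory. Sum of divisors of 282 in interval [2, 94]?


Interval [2,94] in divisors of 282: [2, 94]
Sum = 96


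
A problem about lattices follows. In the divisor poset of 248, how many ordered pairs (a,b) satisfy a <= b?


The order relation is {(a,b) : a <= b}, reflexive so it includes (a,a).
Examples: (1,1), (1,124), (1,2), (1,248), (1,31), ...
Total ordered pairs: 30


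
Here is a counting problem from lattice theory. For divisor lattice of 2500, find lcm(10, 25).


In a divisor lattice, join = lcm (least common multiple).
Compute lcm iteratively: start with first element, then lcm(current, next).
Elements: [10, 25]
lcm(10,25) = 50
Final lcm = 50


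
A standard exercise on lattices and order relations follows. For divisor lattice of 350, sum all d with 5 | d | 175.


Interval [5,175] in divisors of 350: [5, 25, 35, 175]
Sum = 240


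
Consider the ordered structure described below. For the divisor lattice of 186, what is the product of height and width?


Height = length of longest chain minus 1; width = size of largest antichain.
A maximum chain: 1 | 31 | 93 | 186  (height 3).
A maximum antichain: {2, 3, 31}  (width 3).
Product = 3 * 3 = 9


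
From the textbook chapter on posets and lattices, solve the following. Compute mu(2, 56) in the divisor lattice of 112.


In a divisor lattice, mu(a,b) = mu(b/a) where mu is the classical Mobius function.
b/a = 56/2 = 28
Prime factorization of 28: primes [2, 7]
28 is not squarefree, so mu(28) = 0


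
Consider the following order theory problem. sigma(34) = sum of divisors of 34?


sigma(n) = sum of divisors.
Divisors of 34: [1, 2, 17, 34]
Sum = 54


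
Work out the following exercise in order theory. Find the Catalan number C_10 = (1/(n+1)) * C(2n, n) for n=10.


C(n) = C(2n, n) / (n+1).
C(20, 10) = 184756
C(10) = 184756 / 11 = 16796


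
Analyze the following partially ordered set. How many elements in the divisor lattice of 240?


Divisors of 240: [1, 2, 3, 4, 5, 6, 8, 10, 12, 15, 16, 20, 24, 30, 40, 48, 60, 80, 120, 240]
Count: 20


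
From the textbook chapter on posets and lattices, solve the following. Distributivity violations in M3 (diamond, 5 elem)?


Distributive law: a ^ (b v c) = (a ^ b) v (a ^ c).
Check all 5^3 = 125 ordered triples (a,b,c).
  e.g. a=a1, b=a2, c=a3: lhs=a1 != rhs=0
  e.g. a=a1, b=a3, c=a2: lhs=a1 != rhs=0
Total violating triples: 6


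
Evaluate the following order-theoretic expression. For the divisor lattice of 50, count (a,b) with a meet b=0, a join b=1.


Complement pair (a,b): a meet b = bottom, a join b = top.
Here: gcd(a,b)=1 and lcm(a,b)=50, i.e. a*b=50 with a,b coprime.
Pairs found: (1,50), (2,25), (25,2), (50,1)
Total ordered pairs: 4


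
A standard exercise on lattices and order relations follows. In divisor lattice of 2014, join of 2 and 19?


In a divisor lattice, join = lcm (least common multiple).
gcd(2,19) = 1
lcm(2,19) = 2*19/gcd = 38/1 = 38


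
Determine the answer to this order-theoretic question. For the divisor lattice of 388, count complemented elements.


An element a is complemented if some b has a meet b = bottom, a join b = top.
a is complemented iff gcd(a, n/a)=1, i.e. a is a unitary divisor of 388.
Complemented elements: 1, 4, 97, 388
Count: 4


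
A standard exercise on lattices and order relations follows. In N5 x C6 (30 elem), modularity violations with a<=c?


Modular law: if a <= c then a v (b ^ c) = (a v b) ^ c.
Check all triples (a,b,c) with a <= c among 30 elements.
  e.g. a=(a,0), b=(c,0), c=(b,0): lhs=(a,0) != rhs=(b,0)
  e.g. a=(a,0), b=(c,1), c=(b,0): lhs=(a,0) != rhs=(b,0)
Total violating triples: 126


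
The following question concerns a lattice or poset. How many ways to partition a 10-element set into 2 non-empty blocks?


S(n,k) = k*S(n-1,k) + S(n-1,k-1).
S(9,2) = 255, S(9,1) = 1
S(10,2) = 2*255 + 1 = 510 + 1
S(10,2) = 511


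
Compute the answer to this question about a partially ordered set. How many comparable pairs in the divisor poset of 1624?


A comparable pair {a,b} has a < b or b < a in the order.
Count unordered pairs where one element is strictly below the other.
Examples: {1,2}, {1,4}, {1,7}, {1,8}, ...
Total comparable pairs: 74


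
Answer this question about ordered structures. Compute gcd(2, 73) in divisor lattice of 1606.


In a divisor lattice, meet = gcd (greatest common divisor).
By Euclidean algorithm or factoring: gcd(2,73) = 1


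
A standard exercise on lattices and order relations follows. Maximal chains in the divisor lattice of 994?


A maximal chain goes from the minimum element to a maximal element via cover relations.
Counting all min-to-max paths in the cover graph.
Total maximal chains: 6


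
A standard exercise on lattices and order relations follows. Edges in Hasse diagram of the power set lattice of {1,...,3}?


A cover relation a -< b holds when a < b with no c strictly between.
Cover relations:
  {} -< {1}
  {} -< {2}
  {} -< {3}
  {1} -< {1,2}
  {1} -< {1,3}
  {2} -< {1,2}
  {2} -< {2,3}
  {3} -< {1,3}
  ...4 more
Total: 12


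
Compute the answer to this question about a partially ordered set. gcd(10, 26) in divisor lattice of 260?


Meet=gcd.
gcd(10,26)=2


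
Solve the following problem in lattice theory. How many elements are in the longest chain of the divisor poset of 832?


A chain is a totally ordered subset; we count the number of elements in a maximum chain.
Compute, for each element x, the size of the longest chain ending at x:
  1: 1
  2: 2
  13: 2
  4: 3
  8: 4
  26: 3
  ...
A maximum chain: 1 < 2 < 4 < 8 < 16 < 32 < 64 < 832
Number of elements in the longest chain: 8


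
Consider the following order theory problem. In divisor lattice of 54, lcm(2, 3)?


Join=lcm.
gcd(2,3)=1
lcm=6


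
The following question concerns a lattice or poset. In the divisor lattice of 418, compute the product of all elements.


Divisors of 418: [1, 2, 11, 19, 22, 38, 209, 418]
Product = n^(d(n)/2) = 418^(8/2)
Product = 30528476176


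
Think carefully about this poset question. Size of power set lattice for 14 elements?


Power set = 2^n.
2^14 = 16384


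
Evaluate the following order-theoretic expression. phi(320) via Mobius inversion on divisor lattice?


phi(n) = n * prod_{p|n} (1 - 1/p).
Prime divisors of 320: [2, 5]
phi(320) = 320 * (1 - 1/2) * (1 - 1/5)
phi(320) = 128


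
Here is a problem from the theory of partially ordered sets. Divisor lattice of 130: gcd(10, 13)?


Meet=gcd.
gcd(10,13)=1


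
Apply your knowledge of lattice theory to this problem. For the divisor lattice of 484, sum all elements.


sigma(n) = sum of divisors.
Divisors of 484: [1, 2, 4, 11, 22, 44, 121, 242, 484]
Sum = 931


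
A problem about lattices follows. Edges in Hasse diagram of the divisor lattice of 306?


A cover relation a -< b holds when a < b with no c strictly between.
Cover relations:
  1 -< 2
  1 -< 3
  1 -< 17
  2 -< 6
  2 -< 34
  3 -< 6
  3 -< 9
  3 -< 51
  ...12 more
Total: 20
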